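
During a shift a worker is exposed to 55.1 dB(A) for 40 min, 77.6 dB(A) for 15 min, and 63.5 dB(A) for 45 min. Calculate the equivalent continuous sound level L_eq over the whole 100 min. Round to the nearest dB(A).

70 dB(A)

Weight each interval's intensity by its duration and average over T = 100 min:
Σ tᵢ·10^(Lᵢ/10) = 40·10^(55.1/10) + 15·10^(77.6/10) + 45·10^(63.5/10) = 9.768e+08.
L_eq = 10·log₁₀(9.768e+08/100) = 69.90 dB(A).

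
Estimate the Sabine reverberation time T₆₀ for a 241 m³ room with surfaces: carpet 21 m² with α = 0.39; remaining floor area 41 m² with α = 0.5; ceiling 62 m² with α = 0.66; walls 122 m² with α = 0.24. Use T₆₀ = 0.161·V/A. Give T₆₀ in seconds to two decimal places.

0.39 s

A = Σ Sᵢαᵢ = 21·0.39 + 41·0.5 + 62·0.66 + 122·0.24 = 98.89 m².
T₆₀ = 0.161·V/A = 0.161·241/98.89 = 0.392 s.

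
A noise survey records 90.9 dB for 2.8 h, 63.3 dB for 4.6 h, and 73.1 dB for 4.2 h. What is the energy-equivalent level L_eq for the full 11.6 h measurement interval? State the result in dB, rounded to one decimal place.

84.8 dB

Weight each interval's intensity by its duration and average over T = 11.6 h:
Σ tᵢ·10^(Lᵢ/10) = 2.8·10^(90.9/10) + 4.6·10^(63.3/10) + 4.2·10^(73.1/10) = 3.540e+09.
L_eq = 10·log₁₀(3.540e+09/11.6) = 84.85 dB.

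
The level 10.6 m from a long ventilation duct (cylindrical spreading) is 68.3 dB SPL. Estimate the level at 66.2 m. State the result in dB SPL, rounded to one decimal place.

60.3 dB SPL

Line-source attenuation: ΔL = 10·log₁₀(r₂/r₁) = 10·log₁₀(66.2/10.6) = 7.956 dB.
L₂ = 68.3 − 10·log₁₀(66.2/10.6) = 68.3 − 7.956 = 60.34 dB SPL.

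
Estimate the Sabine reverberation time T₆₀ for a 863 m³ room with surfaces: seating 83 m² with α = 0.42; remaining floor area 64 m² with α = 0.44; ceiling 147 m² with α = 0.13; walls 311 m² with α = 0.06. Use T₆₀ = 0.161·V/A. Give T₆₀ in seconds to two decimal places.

A = Σ Sᵢαᵢ = 83·0.42 + 64·0.44 + 147·0.13 + 311·0.06 = 100.79 m².
T₆₀ = 0.161 × 863 / 100.79 = 1.379 s.

1.38 s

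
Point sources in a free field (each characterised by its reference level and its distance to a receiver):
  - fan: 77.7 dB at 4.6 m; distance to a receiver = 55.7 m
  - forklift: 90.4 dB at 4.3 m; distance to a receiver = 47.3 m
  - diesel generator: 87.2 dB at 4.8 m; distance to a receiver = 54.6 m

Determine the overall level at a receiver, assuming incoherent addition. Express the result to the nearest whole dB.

First find each source's level at the receiver (point-source: −20·log₁₀(r/r_ref)), then combine on an intensity basis.
fan: 77.7 − 20·log₁₀(55.7/4.6) = 77.7 − 21.66 = 56.04 dB.
forklift: 90.4 − 20·log₁₀(47.3/4.3) = 90.4 − 20.83 = 69.57 dB.
diesel generator: 87.2 − 20·log₁₀(54.6/4.8) = 87.2 − 21.12 = 66.08 dB.
Σ 10^(L/10) = 1.352e+07 → L_total = 10·log₁₀(1.352e+07) = 71.31 dB.

71 dB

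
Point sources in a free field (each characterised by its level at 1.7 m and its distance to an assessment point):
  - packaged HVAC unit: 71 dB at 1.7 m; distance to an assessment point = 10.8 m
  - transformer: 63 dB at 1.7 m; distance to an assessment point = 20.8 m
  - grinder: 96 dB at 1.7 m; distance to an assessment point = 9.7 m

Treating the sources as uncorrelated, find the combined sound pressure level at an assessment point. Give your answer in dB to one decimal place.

First find each source's level at the receiver (point-source: −20·log₁₀(r/r_ref)), then combine on an intensity basis.
packaged HVAC unit: 71 − 20·log₁₀(10.8/1.7) = 71 − 16.06 = 54.94 dB.
transformer: 63 − 20·log₁₀(20.8/1.7) = 63 − 21.75 = 41.25 dB.
grinder: 96 − 20·log₁₀(9.7/1.7) = 96 − 15.13 = 80.87 dB.
Σ 10^(L/10) = 1.226e+08 → L_total = 10·log₁₀(1.226e+08) = 80.89 dB.

80.9 dB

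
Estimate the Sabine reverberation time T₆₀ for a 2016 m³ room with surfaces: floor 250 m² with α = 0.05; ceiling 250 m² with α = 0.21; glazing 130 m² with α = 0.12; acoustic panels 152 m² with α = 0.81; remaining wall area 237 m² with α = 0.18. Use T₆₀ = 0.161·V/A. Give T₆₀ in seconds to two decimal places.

1.32 s

Total absorption A = 250·0.05 + 250·0.21 + 130·0.12 + 152·0.81 + 237·0.18 = 246.38 m² sabins.
T₆₀ = 0.161·V/A = 0.161·2016/246.38 = 1.317 s.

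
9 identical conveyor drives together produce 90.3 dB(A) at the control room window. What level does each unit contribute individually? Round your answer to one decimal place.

Dividing the total intensity by 9 lowers the level by 10·log₁₀ 9 = 9.542 dB: L₁ = 90.3 − 9.542.

80.8 dB(A)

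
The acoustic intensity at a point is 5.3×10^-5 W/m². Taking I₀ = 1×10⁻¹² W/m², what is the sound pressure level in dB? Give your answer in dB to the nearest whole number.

77 dB

I/I₀ = 5.3×10^-5/10⁻¹² = 5.3×10^7, and L = 10·log₁₀(I/I₀).
L = 10·(0.7243 + 7) = 77.24 dB.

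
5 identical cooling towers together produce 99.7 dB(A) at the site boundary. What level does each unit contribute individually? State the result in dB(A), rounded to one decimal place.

Dividing the total intensity by 5 lowers the level by 10·log₁₀ 5 = 6.990 dB: L₁ = 99.7 − 6.990.

92.7 dB(A)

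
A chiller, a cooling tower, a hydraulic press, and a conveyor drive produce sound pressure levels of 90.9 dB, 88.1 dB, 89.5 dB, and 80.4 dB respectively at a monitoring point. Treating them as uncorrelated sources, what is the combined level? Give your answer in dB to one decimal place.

For uncorrelated sources the intensities add, so convert each level to linear form, sum, and take 10·log₁₀ of the total.
Σ 10^(L/10) = 10^(90.9/10) + 10^(88.1/10) + 10^(89.5/10) + 10^(80.4/10) = 2.877e+09.
L_total = 10·log₁₀(2.877e+09) = 94.59 dB.

94.6 dB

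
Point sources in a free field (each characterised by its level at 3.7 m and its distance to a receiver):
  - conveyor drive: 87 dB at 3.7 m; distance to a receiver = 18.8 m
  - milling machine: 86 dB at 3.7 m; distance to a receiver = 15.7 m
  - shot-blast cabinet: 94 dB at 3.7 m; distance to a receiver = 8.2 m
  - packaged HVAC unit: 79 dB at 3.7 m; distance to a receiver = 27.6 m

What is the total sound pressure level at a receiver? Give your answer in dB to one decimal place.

87.4 dB

First find each source's level at the receiver (point-source: −20·log₁₀(r/r_ref)), then combine on an intensity basis.
conveyor drive: 87 − 20·log₁₀(18.8/3.7) = 87 − 14.12 = 72.88 dB.
milling machine: 86 − 20·log₁₀(15.7/3.7) = 86 − 12.55 = 73.45 dB.
shot-blast cabinet: 94 − 20·log₁₀(8.2/3.7) = 94 − 6.91 = 87.09 dB.
packaged HVAC unit: 79 − 20·log₁₀(27.6/3.7) = 79 − 17.45 = 61.55 dB.
Σ 10^(L/10) = 5.544e+08 → L_total = 10·log₁₀(5.544e+08) = 87.44 dB.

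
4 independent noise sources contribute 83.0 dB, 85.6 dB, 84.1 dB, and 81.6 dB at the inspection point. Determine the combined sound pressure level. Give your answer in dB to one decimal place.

89.8 dB

For uncorrelated sources the intensities add, so convert each level to linear form, sum, and take 10·log₁₀ of the total.
Σ 10^(L/10) = 10^(83.0/10) + 10^(85.6/10) + 10^(84.1/10) + 10^(81.6/10) = 9.642e+08.
L_total = 10·log₁₀(9.642e+08) = 89.84 dB.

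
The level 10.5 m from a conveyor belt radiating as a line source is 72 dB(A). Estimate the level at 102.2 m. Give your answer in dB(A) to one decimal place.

62.1 dB(A)

Cylindrical spreading from a line source gives a 10·log₁₀(r₂/r₁) drop.
L₂ = 72 − 10·log₁₀(102.2/10.5) = 72 − 9.883 = 62.12 dB(A).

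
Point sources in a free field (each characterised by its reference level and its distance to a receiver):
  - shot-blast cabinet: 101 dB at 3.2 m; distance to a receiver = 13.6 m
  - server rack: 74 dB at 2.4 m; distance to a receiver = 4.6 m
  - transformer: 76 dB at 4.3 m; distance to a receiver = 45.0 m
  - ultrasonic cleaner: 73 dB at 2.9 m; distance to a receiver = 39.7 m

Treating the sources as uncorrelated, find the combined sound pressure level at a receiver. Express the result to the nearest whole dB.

88 dB

Propagate each source to the receiver with L = L_ref − 20·log₁₀(r/r_ref), then add intensities.
shot-blast cabinet: 101 − 20·log₁₀(13.6/3.2) = 101 − 12.57 = 88.43 dB.
server rack: 74 − 20·log₁₀(4.6/2.4) = 74 − 5.65 = 68.35 dB.
transformer: 76 − 20·log₁₀(45.0/4.3) = 76 − 20.39 = 55.61 dB.
ultrasonic cleaner: 73 − 20·log₁₀(39.7/2.9) = 73 − 22.73 = 50.27 dB.
Σ 10^(L/10) = 7.043e+08 → L_total = 10·log₁₀(7.043e+08) = 88.48 dB.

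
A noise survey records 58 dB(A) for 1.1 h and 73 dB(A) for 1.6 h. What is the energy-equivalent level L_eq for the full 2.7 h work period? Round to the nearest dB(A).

L_eq = 10·log₁₀[(1/T)·Σ tᵢ·10^(Lᵢ/10)] with T = 2.7 h.
Σ tᵢ·10^(Lᵢ/10) = 1.1·10^(58/10) + 1.6·10^(73/10) = 3.262e+07.
L_eq = 10·log₁₀(3.262e+07/2.7) = 70.82 dB(A).

71 dB(A)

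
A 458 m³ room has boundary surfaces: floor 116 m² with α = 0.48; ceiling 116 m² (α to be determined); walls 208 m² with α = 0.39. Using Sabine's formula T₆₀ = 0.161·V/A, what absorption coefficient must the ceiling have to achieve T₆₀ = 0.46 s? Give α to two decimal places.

0.20

From T₆₀ = 0.161·V/A, the target T₆₀ = 0.46 s needs A = 0.161·458/0.46 = 160.30 m².
Absorption from the other surfaces = 116·0.48 + 208·0.39 = 136.80 m², so the ceiling must supply 23.50 m² over 116 m².
α = 23.50/116 = 0.203.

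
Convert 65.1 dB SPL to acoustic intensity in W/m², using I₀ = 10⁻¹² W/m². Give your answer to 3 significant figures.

3.24e-06 W/m²

I/I₀ = 10^(65.1/10) = 3.236e+06, so I = 3.236e+06 × 10⁻¹² W/m².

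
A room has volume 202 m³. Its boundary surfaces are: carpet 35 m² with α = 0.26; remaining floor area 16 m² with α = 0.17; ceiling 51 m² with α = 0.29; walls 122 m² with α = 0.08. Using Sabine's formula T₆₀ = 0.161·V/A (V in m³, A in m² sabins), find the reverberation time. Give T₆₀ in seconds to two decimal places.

0.89 s

Total absorption A = 35·0.26 + 16·0.17 + 51·0.29 + 122·0.08 = 36.37 m² sabins.
T₆₀ = 0.161·V/A = 0.161·202/36.37 = 0.894 s.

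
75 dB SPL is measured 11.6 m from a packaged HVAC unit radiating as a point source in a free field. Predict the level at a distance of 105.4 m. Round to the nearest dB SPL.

Spherical spreading from a point source gives a 20·log₁₀(r₂/r₁) drop.
L₂ = 75 − 20·log₁₀(105.4/11.6) = 75 − 19.168 = 55.83 dB SPL.

56 dB SPL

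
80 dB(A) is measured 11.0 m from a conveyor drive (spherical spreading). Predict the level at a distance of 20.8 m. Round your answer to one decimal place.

74.5 dB(A)

Point-source attenuation: ΔL = 20·log₁₀(r₂/r₁) = 20·log₁₀(20.8/11.0) = 5.533 dB.
L₂ = 80 − 20·log₁₀(20.8/11.0) = 80 − 5.533 = 74.47 dB(A).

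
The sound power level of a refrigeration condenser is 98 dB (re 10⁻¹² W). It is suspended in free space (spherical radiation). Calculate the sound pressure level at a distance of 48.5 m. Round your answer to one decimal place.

Free-field spherical radiation: L_p = L_w − 10·log₁₀(4π·r²), r = 48.5 m.
4π·r² = 2.956e+04 m², 10·log₁₀ of that is 44.707 dB.
L_p = 98 − 44.707 = 53.29 dB.

53.3 dB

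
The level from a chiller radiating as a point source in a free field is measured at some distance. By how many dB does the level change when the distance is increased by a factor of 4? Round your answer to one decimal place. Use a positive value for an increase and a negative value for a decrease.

-12.0 dB

With spherical spreading the level changes by −20·log₁₀(r₂/r₁).
ΔL = −20·log₁₀(4) = -12.04 dB.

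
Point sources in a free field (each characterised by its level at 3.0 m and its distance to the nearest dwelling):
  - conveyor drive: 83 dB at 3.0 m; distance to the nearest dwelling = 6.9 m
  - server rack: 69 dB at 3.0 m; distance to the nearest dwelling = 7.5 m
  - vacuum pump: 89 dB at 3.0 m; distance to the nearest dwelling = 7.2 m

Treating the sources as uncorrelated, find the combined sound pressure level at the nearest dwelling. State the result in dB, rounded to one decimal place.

82.5 dB

Propagate each source to the receiver with L = L_ref − 20·log₁₀(r/r_ref), then add intensities.
conveyor drive: 83 − 20·log₁₀(6.9/3.0) = 83 − 7.23 = 75.77 dB.
server rack: 69 − 20·log₁₀(7.5/3.0) = 69 − 7.96 = 61.04 dB.
vacuum pump: 89 − 20·log₁₀(7.2/3.0) = 89 − 7.60 = 81.40 dB.
Σ 10^(L/10) = 1.769e+08 → L_total = 10·log₁₀(1.769e+08) = 82.48 dB.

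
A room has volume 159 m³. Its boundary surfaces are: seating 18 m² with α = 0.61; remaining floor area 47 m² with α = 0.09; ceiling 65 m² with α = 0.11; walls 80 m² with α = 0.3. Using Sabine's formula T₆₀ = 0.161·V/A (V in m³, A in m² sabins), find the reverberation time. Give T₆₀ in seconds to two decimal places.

0.55 s

A = Σ Sᵢαᵢ = 18·0.61 + 47·0.09 + 65·0.11 + 80·0.3 = 46.36 m².
T₆₀ = 0.161 × 159 / 46.36 = 0.552 s.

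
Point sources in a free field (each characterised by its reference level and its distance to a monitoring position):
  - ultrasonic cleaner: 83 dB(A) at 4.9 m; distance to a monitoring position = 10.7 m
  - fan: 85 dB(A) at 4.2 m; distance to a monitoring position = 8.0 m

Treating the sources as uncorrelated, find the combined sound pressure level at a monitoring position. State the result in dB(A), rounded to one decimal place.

Apply inverse-square spreading to bring every level to the receiver, then sum 10^(L/10).
ultrasonic cleaner: 83 − 20·log₁₀(10.7/4.9) = 83 − 6.78 = 76.22 dB(A).
fan: 85 − 20·log₁₀(8.0/4.2) = 85 − 5.60 = 79.40 dB(A).
Σ 10^(L/10) = 1.290e+08 → L_total = 10·log₁₀(1.290e+08) = 81.11 dB(A).

81.1 dB(A)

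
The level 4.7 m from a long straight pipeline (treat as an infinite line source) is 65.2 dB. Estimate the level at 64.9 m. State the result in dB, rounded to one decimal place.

53.8 dB

For a line source, L₂ = L₁ − 10·log₁₀(r₂/r₁).
L₂ = 65.2 − 10·log₁₀(64.9/4.7) = 65.2 − 11.401 = 53.80 dB.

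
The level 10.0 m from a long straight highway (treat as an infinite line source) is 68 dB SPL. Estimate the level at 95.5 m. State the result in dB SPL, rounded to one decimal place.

Line-source attenuation: ΔL = 10·log₁₀(r₂/r₁) = 10·log₁₀(95.5/10.0) = 9.800 dB.
L₂ = 68 − 10·log₁₀(95.5/10.0) = 68 − 9.800 = 58.20 dB SPL.

58.2 dB SPL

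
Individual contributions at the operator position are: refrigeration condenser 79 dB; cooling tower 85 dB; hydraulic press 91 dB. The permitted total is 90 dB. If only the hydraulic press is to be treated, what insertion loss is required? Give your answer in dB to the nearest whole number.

Fixed contribution from the other sources: Σ 10^(L/10) = 10^(79/10) + 10^(85/10) = 3.957e+08 (85.97 dB).
The limit corresponds to 10^(90/10) = 1.000e+09; subtracting the fixed part leaves 6.043e+08 for the hydraulic press, i.e. 87.81 dB.
So the hydraulic press must be reduced from 91 to 87.81 dB: IL = 3.19 dB.

3 dB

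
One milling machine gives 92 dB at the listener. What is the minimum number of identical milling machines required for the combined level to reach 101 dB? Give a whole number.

8

N identical sources give L₁ + 10·log₁₀ N, so require 10·log₁₀ N ≥ 101 − 92 = 9.0 dB.
N ≥ 10^(9.0/10) = 7.943, so N = 8.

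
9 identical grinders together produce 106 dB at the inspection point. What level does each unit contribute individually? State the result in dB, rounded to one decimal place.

For N identical incoherent sources L_total = L₁ + 10·log₁₀ N, so L₁ = 106 − 10·log₁₀(9) = 106 − 9.542.

96.5 dB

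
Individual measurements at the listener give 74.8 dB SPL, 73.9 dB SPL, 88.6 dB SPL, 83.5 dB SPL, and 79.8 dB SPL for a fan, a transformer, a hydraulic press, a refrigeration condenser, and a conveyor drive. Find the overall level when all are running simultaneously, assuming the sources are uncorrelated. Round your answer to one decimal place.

90.4 dB SPL

Incoherent sources combine by intensity addition: L_total = 10·log₁₀(Σ 10^(L_i/10)).
Σ 10^(L/10) = 10^(74.8/10) + 10^(73.9/10) + 10^(88.6/10) + 10^(83.5/10) + 10^(79.8/10) = 1.099e+09.
L_total = 10·log₁₀(1.099e+09) = 90.41 dB SPL.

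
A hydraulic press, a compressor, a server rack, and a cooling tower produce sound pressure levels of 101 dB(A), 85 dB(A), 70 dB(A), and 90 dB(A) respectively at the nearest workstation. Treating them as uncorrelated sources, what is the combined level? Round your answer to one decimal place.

101.4 dB(A)

Incoherent sources combine by intensity addition: L_total = 10·log₁₀(Σ 10^(L_i/10)).
Σ 10^(L/10) = 10^(101/10) + 10^(85/10) + 10^(70/10) + 10^(90/10) = 1.392e+10.
L_total = 10·log₁₀(1.392e+10) = 101.43 dB(A).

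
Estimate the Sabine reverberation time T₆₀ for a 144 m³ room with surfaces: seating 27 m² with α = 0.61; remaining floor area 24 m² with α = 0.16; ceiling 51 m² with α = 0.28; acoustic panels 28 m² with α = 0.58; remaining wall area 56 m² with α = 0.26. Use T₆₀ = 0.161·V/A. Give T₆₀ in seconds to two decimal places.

Summing Sᵢαᵢ: 27·0.61 + 24·0.16 + 51·0.28 + 28·0.58 + 56·0.26 = 65.39 m².
T₆₀ = 0.161·V/A = 0.161·144/65.39 = 0.355 s.

0.35 s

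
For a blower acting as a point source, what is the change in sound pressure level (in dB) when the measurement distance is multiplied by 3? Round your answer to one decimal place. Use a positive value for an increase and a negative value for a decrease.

-9.5 dB

With spherical spreading the level changes by −20·log₁₀(r₂/r₁).
ΔL = −20·log₁₀(3) = -9.54 dB.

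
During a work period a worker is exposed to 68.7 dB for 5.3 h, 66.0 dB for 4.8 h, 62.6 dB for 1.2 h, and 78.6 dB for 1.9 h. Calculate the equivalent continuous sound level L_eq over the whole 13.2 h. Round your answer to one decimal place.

Weight each interval's intensity by its duration and average over T = 13.2 h:
Σ tᵢ·10^(Lᵢ/10) = 5.3·10^(68.7/10) + 4.8·10^(66.0/10) + 1.2·10^(62.6/10) + 1.9·10^(78.6/10) = 1.982e+08.
L_eq = 10·log₁₀(1.982e+08/13.2) = 71.77 dB.

71.8 dB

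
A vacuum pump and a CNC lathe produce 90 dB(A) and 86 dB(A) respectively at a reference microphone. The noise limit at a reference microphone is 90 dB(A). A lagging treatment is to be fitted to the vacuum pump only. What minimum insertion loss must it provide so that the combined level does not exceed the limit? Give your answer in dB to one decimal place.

The untreated sources together contribute 10^(86/10) = 3.981e+08, i.e. 86.00 dB(A).
The limit corresponds to 10^(90/10) = 1.000e+09; subtracting the fixed part leaves 6.019e+08 for the vacuum pump, i.e. 87.80 dB(A).
Required insertion loss = 90 − 87.80 = 2.20 dB.

2.2 dB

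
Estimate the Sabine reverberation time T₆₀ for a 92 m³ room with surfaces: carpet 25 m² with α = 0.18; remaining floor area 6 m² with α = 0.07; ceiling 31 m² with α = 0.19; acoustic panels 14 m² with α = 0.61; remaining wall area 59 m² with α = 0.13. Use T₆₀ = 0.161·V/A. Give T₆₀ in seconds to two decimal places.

0.55 s

A = Σ Sᵢαᵢ = 25·0.18 + 6·0.07 + 31·0.19 + 14·0.61 + 59·0.13 = 27.02 m².
T₆₀ = 0.161·V/A = 0.161·92/27.02 = 0.548 s.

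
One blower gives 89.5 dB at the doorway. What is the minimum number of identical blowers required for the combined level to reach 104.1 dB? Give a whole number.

29

The shortfall is 104.1 − 89.5 = 14.6 dB, and N units add 10·log₁₀ N, so need 10·log₁₀ N ≥ 14.6.
N ≥ 10^(14.6/10) = 28.840, so N = 29.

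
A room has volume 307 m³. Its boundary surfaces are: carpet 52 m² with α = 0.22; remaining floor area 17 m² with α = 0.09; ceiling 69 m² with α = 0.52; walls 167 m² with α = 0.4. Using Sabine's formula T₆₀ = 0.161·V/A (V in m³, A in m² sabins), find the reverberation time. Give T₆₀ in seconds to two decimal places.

A = Σ Sᵢαᵢ = 52·0.22 + 17·0.09 + 69·0.52 + 167·0.4 = 115.65 m².
T₆₀ = 0.161 × 307 / 115.65 = 0.427 s.

0.43 s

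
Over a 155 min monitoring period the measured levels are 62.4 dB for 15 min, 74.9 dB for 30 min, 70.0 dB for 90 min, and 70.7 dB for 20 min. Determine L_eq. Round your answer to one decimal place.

71.3 dB

The energy average is taken in the linear domain: L_eq = 10·log₁₀[(Σ tᵢ·10^(Lᵢ/10))/T], T = 155 min.
Σ tᵢ·10^(Lᵢ/10) = 15·10^(62.4/10) + 30·10^(74.9/10) + 90·10^(70.0/10) + 20·10^(70.7/10) = 2.088e+09.
L_eq = 10·log₁₀(2.088e+09/155) = 71.29 dB.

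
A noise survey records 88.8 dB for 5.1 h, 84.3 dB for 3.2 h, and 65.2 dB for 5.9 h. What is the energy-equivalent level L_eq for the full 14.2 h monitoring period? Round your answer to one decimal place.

85.2 dB

L_eq = 10·log₁₀[(1/T)·Σ tᵢ·10^(Lᵢ/10)] with T = 14.2 h.
Σ tᵢ·10^(Lᵢ/10) = 5.1·10^(88.8/10) + 3.2·10^(84.3/10) + 5.9·10^(65.2/10) = 4.750e+09.
L_eq = 10·log₁₀(4.750e+09/14.2) = 85.24 dB.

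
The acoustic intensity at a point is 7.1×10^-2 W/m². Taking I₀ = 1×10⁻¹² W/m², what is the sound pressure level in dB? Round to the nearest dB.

109 dB

I/I₀ = 7.1×10^-2/10⁻¹² = 7.1×10^10, and L = 10·log₁₀(I/I₀).
L = 10·(0.8513 + 10) = 108.51 dB.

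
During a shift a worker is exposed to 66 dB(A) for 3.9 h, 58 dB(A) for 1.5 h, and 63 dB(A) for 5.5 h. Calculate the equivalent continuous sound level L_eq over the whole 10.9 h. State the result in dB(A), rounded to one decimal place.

64.0 dB(A)

L_eq = 10·log₁₀[(1/T)·Σ tᵢ·10^(Lᵢ/10)] with T = 10.9 h.
Σ tᵢ·10^(Lᵢ/10) = 3.9·10^(66/10) + 1.5·10^(58/10) + 5.5·10^(63/10) = 2.745e+07.
L_eq = 10·log₁₀(2.745e+07/10.9) = 64.01 dB(A).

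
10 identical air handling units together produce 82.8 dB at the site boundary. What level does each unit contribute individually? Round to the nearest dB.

73 dB

For N identical incoherent sources L_total = L₁ + 10·log₁₀ N, so L₁ = 82.8 − 10·log₁₀(10) = 82.8 − 10.000.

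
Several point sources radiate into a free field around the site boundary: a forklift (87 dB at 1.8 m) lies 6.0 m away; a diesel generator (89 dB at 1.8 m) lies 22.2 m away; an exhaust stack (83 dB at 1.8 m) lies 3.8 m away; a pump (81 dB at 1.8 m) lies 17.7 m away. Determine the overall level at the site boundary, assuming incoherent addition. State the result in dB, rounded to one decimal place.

First find each source's level at the receiver (point-source: −20·log₁₀(r/r_ref)), then combine on an intensity basis.
forklift: 87 − 20·log₁₀(6.0/1.8) = 87 − 10.46 = 76.54 dB.
diesel generator: 89 − 20·log₁₀(22.2/1.8) = 89 − 21.82 = 67.18 dB.
exhaust stack: 83 − 20·log₁₀(3.8/1.8) = 83 − 6.49 = 76.51 dB.
pump: 81 − 20·log₁₀(17.7/1.8) = 81 − 19.85 = 61.15 dB.
Σ 10^(L/10) = 9.640e+07 → L_total = 10·log₁₀(9.640e+07) = 79.84 dB.

79.8 dB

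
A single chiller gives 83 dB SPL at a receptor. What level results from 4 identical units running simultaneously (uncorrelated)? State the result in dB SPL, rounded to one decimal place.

89.0 dB SPL

L_total = L₁ + 10·log₁₀ N for N identical incoherent sources.
L_total = 83 + 10·log₁₀(4) = 83 + 6.021 = 89.02 dB SPL.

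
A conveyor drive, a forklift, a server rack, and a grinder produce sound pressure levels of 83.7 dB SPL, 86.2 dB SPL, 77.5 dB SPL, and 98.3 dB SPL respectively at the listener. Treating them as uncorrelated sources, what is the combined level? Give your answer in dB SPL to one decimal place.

98.7 dB SPL

Incoherent sources combine by intensity addition: L_total = 10·log₁₀(Σ 10^(L_i/10)).
Σ 10^(L/10) = 10^(83.7/10) + 10^(86.2/10) + 10^(77.5/10) + 10^(98.3/10) = 7.468e+09.
L_total = 10·log₁₀(7.468e+09) = 98.73 dB SPL.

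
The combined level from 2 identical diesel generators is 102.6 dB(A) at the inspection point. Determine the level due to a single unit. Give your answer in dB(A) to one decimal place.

Dividing the total intensity by 2 lowers the level by 10·log₁₀ 2 = 3.010 dB: L₁ = 102.6 − 3.010.

99.6 dB(A)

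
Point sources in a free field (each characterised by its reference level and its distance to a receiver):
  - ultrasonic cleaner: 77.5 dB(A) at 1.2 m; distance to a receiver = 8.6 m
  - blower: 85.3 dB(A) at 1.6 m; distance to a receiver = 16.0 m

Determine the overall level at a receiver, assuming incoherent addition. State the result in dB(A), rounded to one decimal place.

66.5 dB(A)

Apply inverse-square spreading to bring every level to the receiver, then sum 10^(L/10).
ultrasonic cleaner: 77.5 − 20·log₁₀(8.6/1.2) = 77.5 − 17.11 = 60.39 dB(A).
blower: 85.3 − 20·log₁₀(16.0/1.6) = 85.3 − 20.00 = 65.30 dB(A).
Σ 10^(L/10) = 4.483e+06 → L_total = 10·log₁₀(4.483e+06) = 66.52 dB(A).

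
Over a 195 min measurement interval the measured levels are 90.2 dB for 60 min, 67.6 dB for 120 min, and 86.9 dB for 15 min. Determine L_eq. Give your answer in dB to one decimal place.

Weight each interval's intensity by its duration and average over T = 195 min:
Σ tᵢ·10^(Lᵢ/10) = 60·10^(90.2/10) + 120·10^(67.6/10) + 15·10^(86.9/10) = 7.086e+10.
L_eq = 10·log₁₀(7.086e+10/195) = 85.60 dB.

85.6 dB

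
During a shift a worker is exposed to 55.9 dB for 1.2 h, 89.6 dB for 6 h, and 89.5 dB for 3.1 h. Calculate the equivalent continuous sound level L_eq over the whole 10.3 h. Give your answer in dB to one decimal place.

The energy average is taken in the linear domain: L_eq = 10·log₁₀[(Σ tᵢ·10^(Lᵢ/10))/T], T = 10.3 h.
Σ tᵢ·10^(Lᵢ/10) = 1.2·10^(55.9/10) + 6·10^(89.6/10) + 3.1·10^(89.5/10) = 8.235e+09.
L_eq = 10·log₁₀(8.235e+09/10.3) = 89.03 dB.

89.0 dB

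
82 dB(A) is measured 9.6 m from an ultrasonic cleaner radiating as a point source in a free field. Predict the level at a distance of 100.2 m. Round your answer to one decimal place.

61.6 dB(A)

Point-source attenuation: ΔL = 20·log₁₀(r₂/r₁) = 20·log₁₀(100.2/9.6) = 20.372 dB.
L₂ = 82 − 20·log₁₀(100.2/9.6) = 82 − 20.372 = 61.63 dB(A).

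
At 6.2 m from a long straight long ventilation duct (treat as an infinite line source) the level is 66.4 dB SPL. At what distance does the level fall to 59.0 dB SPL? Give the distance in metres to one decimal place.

The 7.4 dB drop corresponds to a distance ratio of 10^(7.4/10) for a line source.
r₂ = 6.2·10^((66.4−59.0)/10) = 6.2·10^(7.4/10) = 34.07 m.

34.1 m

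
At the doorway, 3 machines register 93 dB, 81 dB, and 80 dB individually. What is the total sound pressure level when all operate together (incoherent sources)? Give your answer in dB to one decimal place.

Incoherent sources combine by intensity addition: L_total = 10·log₁₀(Σ 10^(L_i/10)).
Σ 10^(L/10) = 10^(93/10) + 10^(81/10) + 10^(80/10) = 2.221e+09.
L_total = 10·log₁₀(2.221e+09) = 93.47 dB.

93.5 dB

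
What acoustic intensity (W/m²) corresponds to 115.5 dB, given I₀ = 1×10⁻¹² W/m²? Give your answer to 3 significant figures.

0.355 W/m²

I/I₀ = 10^(115.5/10) = 3.548e+11, so I = 3.548e+11 × 10⁻¹² W/m².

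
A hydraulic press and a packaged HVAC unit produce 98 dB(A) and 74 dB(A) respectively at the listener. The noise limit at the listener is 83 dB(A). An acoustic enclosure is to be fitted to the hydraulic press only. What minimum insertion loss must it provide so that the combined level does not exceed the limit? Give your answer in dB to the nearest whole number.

Everything except the hydraulic press sums to 10^(74/10) = 2.512e+07 in linear terms, 74.00 dB(A).
The limit corresponds to 10^(83/10) = 1.995e+08; subtracting the fixed part leaves 1.744e+08 for the hydraulic press, i.e. 82.42 dB(A).
Required insertion loss = 98 − 82.42 = 15.58 dB.

16 dB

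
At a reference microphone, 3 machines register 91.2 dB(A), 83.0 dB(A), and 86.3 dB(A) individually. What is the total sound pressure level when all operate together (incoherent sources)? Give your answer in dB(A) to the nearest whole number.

93 dB(A)

Incoherent sources combine by intensity addition: L_total = 10·log₁₀(Σ 10^(L_i/10)).
Σ 10^(L/10) = 10^(91.2/10) + 10^(83.0/10) + 10^(86.3/10) = 1.944e+09.
L_total = 10·log₁₀(1.944e+09) = 92.89 dB(A).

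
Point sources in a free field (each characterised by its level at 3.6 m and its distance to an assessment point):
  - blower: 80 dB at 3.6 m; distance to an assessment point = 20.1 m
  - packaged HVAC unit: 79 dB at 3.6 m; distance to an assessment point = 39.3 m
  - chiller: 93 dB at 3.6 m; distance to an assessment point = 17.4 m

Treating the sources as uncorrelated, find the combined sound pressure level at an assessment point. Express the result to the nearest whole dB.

80 dB

Apply inverse-square spreading to bring every level to the receiver, then sum 10^(L/10).
blower: 80 − 20·log₁₀(20.1/3.6) = 80 − 14.94 = 65.06 dB.
packaged HVAC unit: 79 − 20·log₁₀(39.3/3.6) = 79 − 20.76 = 58.24 dB.
chiller: 93 − 20·log₁₀(17.4/3.6) = 93 − 13.68 = 79.32 dB.
Σ 10^(L/10) = 8.928e+07 → L_total = 10·log₁₀(8.928e+07) = 79.51 dB.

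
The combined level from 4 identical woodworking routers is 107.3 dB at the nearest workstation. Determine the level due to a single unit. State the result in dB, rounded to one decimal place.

101.3 dB

Dividing the total intensity by 4 lowers the level by 10·log₁₀ 4 = 6.021 dB: L₁ = 107.3 − 6.021.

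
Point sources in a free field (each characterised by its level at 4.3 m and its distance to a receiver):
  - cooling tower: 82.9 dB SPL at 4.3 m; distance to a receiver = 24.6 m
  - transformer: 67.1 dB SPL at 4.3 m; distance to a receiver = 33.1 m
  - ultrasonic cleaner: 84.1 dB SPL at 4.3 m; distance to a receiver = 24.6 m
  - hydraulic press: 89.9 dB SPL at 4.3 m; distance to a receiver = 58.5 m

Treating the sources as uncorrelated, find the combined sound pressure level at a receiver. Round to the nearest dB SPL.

73 dB SPL

Propagate each source to the receiver with L = L_ref − 20·log₁₀(r/r_ref), then add intensities.
cooling tower: 82.9 − 20·log₁₀(24.6/4.3) = 82.9 − 15.15 = 67.75 dB SPL.
transformer: 67.1 − 20·log₁₀(33.1/4.3) = 67.1 − 17.73 = 49.37 dB SPL.
ultrasonic cleaner: 84.1 − 20·log₁₀(24.6/4.3) = 84.1 − 15.15 = 68.95 dB SPL.
hydraulic press: 89.9 − 20·log₁₀(58.5/4.3) = 89.9 − 22.67 = 67.23 dB SPL.
Σ 10^(L/10) = 1.918e+07 → L_total = 10·log₁₀(1.918e+07) = 72.83 dB SPL.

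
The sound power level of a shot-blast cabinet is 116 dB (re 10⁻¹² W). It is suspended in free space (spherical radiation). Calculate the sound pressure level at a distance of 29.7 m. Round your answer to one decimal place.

75.6 dB

L_p = L_w − 10·log₁₀(4π·r²) with r = 29.7 m.
4π·r² = 1.108e+04 m², 10·log₁₀ of that is 40.447 dB.
L_p = 116 − 40.447 = 75.55 dB.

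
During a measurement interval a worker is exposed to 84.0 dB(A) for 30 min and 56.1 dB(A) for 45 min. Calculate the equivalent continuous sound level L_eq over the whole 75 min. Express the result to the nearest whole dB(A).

Weight each interval's intensity by its duration and average over T = 75 min:
Σ tᵢ·10^(Lᵢ/10) = 30·10^(84.0/10) + 45·10^(56.1/10) = 7.554e+09.
L_eq = 10·log₁₀(7.554e+09/75) = 80.03 dB(A).

80 dB(A)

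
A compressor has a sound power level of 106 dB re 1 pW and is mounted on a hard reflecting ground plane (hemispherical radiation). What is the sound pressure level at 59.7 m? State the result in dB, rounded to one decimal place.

62.5 dB

The power spreads over a hemisphere of area 2π·r², so L_p = L_w − 10·log₁₀(2π·r²).
2π·r² = 2.239e+04 m², 10·log₁₀ of that is 43.501 dB.
L_p = 106 − 43.501 = 62.50 dB.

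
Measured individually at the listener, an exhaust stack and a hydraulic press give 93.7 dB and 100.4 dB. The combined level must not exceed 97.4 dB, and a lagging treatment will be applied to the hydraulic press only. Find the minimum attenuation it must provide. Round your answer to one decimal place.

Fixed contribution from the other source: Σ 10^(L/10) = 10^(93.7/10) = 2.344e+09 (93.70 dB).
To meet 97.4 dB overall, the treated hydraulic press may contribute at most 10^(97.4/10) − 2.344e+09 = 3.151e+09, i.e. 94.98 dB.
Required insertion loss = 100.4 − 94.98 = 5.42 dB.

5.4 dB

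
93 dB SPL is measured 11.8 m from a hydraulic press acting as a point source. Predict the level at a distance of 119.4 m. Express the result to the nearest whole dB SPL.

73 dB SPL

For a point source, L₂ = L₁ − 20·log₁₀(r₂/r₁).
L₂ = 93 − 20·log₁₀(119.4/11.8) = 93 − 20.102 = 72.90 dB SPL.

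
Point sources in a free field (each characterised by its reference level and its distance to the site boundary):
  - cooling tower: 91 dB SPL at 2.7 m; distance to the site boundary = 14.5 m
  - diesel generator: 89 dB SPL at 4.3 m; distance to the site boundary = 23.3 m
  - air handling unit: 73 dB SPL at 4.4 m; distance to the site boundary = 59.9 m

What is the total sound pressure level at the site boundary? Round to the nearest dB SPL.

First find each source's level at the receiver (point-source: −20·log₁₀(r/r_ref)), then combine on an intensity basis.
cooling tower: 91 − 20·log₁₀(14.5/2.7) = 91 − 14.60 = 76.40 dB SPL.
diesel generator: 89 − 20·log₁₀(23.3/4.3) = 89 − 14.68 = 74.32 dB SPL.
air handling unit: 73 − 20·log₁₀(59.9/4.4) = 73 − 22.68 = 50.32 dB SPL.
Σ 10^(L/10) = 7.081e+07 → L_total = 10·log₁₀(7.081e+07) = 78.50 dB SPL.

79 dB SPL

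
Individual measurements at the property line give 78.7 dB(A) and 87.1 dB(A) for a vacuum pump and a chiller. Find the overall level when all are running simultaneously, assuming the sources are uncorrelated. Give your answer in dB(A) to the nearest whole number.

88 dB(A)

For uncorrelated sources the intensities add, so convert each level to linear form, sum, and take 10·log₁₀ of the total.
Σ 10^(L/10) = 10^(78.7/10) + 10^(87.1/10) = 5.870e+08.
L_total = 10·log₁₀(5.870e+08) = 87.69 dB(A).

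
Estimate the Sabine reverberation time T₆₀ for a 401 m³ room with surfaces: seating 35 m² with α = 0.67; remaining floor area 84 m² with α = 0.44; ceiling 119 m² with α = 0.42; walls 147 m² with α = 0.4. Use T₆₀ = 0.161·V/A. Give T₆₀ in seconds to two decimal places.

0.38 s

Total absorption A = 35·0.67 + 84·0.44 + 119·0.42 + 147·0.4 = 169.19 m² sabins.
T₆₀ = 0.161·V/A = 0.161·401/169.19 = 0.382 s.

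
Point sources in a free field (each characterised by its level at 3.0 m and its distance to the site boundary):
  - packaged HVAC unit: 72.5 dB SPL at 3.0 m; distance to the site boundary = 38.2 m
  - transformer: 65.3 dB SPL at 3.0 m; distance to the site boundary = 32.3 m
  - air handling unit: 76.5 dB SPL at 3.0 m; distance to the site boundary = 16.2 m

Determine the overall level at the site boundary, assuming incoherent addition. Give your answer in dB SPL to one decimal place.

Propagate each source to the receiver with L = L_ref − 20·log₁₀(r/r_ref), then add intensities.
packaged HVAC unit: 72.5 − 20·log₁₀(38.2/3.0) = 72.5 − 22.10 = 50.40 dB SPL.
transformer: 65.3 − 20·log₁₀(32.3/3.0) = 65.3 − 20.64 = 44.66 dB SPL.
air handling unit: 76.5 − 20·log₁₀(16.2/3.0) = 76.5 − 14.65 = 61.85 dB SPL.
Σ 10^(L/10) = 1.671e+06 → L_total = 10·log₁₀(1.671e+06) = 62.23 dB SPL.

62.2 dB SPL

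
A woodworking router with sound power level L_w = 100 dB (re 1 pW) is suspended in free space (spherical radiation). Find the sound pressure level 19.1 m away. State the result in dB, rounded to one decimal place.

The power spreads over a sphere of area 4π·r², so L_p = L_w − 10·log₁₀(4π·r²).
4π·r² = 4584 m², 10·log₁₀ of that is 36.613 dB.
L_p = 100 − 36.613 = 63.39 dB.

63.4 dB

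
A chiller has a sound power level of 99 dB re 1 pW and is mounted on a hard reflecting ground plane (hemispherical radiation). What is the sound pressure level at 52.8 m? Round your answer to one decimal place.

L_p = L_w − 10·log₁₀(2π·r²) with r = 52.8 m.
2π·r² = 1.752e+04 m², 10·log₁₀ of that is 42.434 dB.
L_p = 99 − 42.434 = 56.57 dB.

56.6 dB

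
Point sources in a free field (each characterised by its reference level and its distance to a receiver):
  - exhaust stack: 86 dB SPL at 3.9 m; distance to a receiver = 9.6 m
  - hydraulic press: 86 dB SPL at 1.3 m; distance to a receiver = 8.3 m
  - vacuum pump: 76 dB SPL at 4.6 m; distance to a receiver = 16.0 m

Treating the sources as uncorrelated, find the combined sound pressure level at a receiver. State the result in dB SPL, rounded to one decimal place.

Apply inverse-square spreading to bring every level to the receiver, then sum 10^(L/10).
exhaust stack: 86 − 20·log₁₀(9.6/3.9) = 86 − 7.82 = 78.18 dB SPL.
hydraulic press: 86 − 20·log₁₀(8.3/1.3) = 86 − 16.10 = 69.90 dB SPL.
vacuum pump: 76 − 20·log₁₀(16.0/4.6) = 76 − 10.83 = 65.17 dB SPL.
Σ 10^(L/10) = 7.876e+07 → L_total = 10·log₁₀(7.876e+07) = 78.96 dB SPL.

79.0 dB SPL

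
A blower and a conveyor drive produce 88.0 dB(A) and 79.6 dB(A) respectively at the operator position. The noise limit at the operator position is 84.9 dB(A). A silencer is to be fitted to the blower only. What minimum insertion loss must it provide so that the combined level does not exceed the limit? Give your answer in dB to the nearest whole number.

Fixed contribution from the other source: Σ 10^(L/10) = 10^(79.6/10) = 9.120e+07 (79.60 dB(A)).
To meet 84.9 dB(A) overall, the treated blower may contribute at most 10^(84.9/10) − 9.120e+07 = 2.178e+08, i.e. 83.38 dB(A).
Required insertion loss = 88.0 − 83.38 = 4.62 dB.

5 dB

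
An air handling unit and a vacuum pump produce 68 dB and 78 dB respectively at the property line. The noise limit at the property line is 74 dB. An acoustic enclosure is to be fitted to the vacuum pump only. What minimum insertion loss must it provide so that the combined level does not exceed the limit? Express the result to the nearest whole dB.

5 dB

Everything except the vacuum pump sums to 10^(68/10) = 6.310e+06 in linear terms, 68.00 dB.
To meet 74 dB overall, the treated vacuum pump may contribute at most 10^(74/10) − 6.310e+06 = 1.881e+07, i.e. 72.74 dB.
Required insertion loss = 78 − 72.74 = 5.26 dB.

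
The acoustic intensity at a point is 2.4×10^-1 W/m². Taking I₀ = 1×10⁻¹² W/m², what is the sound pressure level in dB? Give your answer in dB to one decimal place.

Dividing by I₀ shifts the exponent by 12: I/I₀ = 2.4×10^11.
L = 10·(0.3802 + 11) = 113.80 dB.

113.8 dB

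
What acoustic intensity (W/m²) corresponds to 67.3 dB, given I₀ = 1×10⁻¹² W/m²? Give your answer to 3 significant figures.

5.37e-06 W/m²

I = I₀·10^(L/10) = 10⁻¹² × 10^(67.3/10) = 10^(-5.270).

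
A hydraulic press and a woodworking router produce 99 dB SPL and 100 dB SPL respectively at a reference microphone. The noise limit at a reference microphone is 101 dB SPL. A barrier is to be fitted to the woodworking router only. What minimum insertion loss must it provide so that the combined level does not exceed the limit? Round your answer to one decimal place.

The untreated sources together contribute 10^(99/10) = 7.943e+09, i.e. 99.00 dB SPL.
To meet 101 dB SPL overall, the treated woodworking router may contribute at most 10^(101/10) − 7.943e+09 = 4.646e+09, i.e. 96.67 dB SPL.
So the woodworking router must be reduced from 100 to 96.67 dB SPL: IL = 3.33 dB.

3.3 dB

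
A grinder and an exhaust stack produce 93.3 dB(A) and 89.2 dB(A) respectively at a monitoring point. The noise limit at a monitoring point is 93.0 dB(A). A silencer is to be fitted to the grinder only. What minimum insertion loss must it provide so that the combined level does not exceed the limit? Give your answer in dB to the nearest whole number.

3 dB

The untreated sources together contribute 10^(89.2/10) = 8.318e+08, i.e. 89.20 dB(A).
The limit corresponds to 10^(93.0/10) = 1.995e+09; subtracting the fixed part leaves 1.163e+09 for the grinder, i.e. 90.66 dB(A).
So the grinder must be reduced from 93.3 to 90.66 dB(A): IL = 2.64 dB.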